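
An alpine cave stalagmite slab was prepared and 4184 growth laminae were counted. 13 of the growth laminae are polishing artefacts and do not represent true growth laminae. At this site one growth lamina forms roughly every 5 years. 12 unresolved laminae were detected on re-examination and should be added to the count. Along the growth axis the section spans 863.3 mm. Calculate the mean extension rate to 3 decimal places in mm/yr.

0.041 mm/yr

Adjusted count: 4184 − 13 + 12 = 4183 growth laminae.
4183 growth laminae at 5 years each span 4183 × 5 = 20915 years.
Extension rate ≈ 863.3 / 20915 = 0.041 mm/yr.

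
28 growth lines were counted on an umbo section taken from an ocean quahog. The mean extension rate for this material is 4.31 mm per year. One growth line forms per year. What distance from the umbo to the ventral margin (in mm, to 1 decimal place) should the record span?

28 years of growth are recorded.
Predicted length = 4.31 mm/year × 28 years = 120.7 mm.

120.7 mm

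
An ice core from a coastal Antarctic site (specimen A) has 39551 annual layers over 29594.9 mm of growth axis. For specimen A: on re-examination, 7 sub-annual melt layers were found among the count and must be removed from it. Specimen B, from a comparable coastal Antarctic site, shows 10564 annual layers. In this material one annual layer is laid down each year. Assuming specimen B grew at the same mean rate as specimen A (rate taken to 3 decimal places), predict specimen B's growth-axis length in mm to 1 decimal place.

7901.9 mm

Specimen A: correcting the raw count gives 39551 − 7 = 39544 true annual layers.
A: 29594.9 mm over 39544 years gives 29594.9 / 39544 ≈ 0.748 mm per year.
For B, 0.748 mm/year × 10564 years = 7901.9 mm.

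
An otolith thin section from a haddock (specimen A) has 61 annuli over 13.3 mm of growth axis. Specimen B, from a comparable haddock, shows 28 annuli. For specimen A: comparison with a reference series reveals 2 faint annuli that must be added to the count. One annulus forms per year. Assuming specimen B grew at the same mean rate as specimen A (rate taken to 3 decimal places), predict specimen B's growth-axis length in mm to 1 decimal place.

5.9 mm

Specimen A: true annulus count = 61 + 2 = 63.
A: 13.3 mm over 63 years gives 13.3 / 63 ≈ 0.211 mm per year.
B's length ≈ 0.211 × 28 = 5.9 mm.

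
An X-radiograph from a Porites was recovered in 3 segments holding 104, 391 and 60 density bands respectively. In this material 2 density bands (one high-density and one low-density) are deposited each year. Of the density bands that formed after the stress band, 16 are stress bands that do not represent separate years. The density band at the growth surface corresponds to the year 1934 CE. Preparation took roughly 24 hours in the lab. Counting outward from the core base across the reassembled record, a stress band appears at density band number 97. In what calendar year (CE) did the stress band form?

1713 CE

Total density bands = 104 + 391 + 60 = 555.
The stress band sits at density band 97 from the core base, so 555 − 97 = 458 density bands formed after it.
458 − 16 false = 442 true density bands after the stress band.
With 2 density bands per year, 442 / 2 = 221 years.
1934 − 221 = 1713 CE.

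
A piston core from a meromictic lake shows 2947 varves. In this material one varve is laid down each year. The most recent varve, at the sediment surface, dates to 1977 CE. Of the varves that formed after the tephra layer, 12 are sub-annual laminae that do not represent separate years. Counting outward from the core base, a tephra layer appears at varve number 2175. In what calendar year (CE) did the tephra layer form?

1217 CE

Between varve 2175 and the sediment surface there are 2947 − 2175 = 772 varves.
Removing the 12 false varves leaves 772 − 12 = 760 true varves beyond the tephra layer.
1977 − 760 = 1217 CE.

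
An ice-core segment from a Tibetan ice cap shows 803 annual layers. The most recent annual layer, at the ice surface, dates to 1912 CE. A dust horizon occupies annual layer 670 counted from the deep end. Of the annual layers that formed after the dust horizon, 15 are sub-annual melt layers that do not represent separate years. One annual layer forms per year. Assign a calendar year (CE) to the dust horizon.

803 − 670 = 133 annual layers lie beyond the dust horizon toward the ice surface.
133 − 15 false = 118 true annual layers after the dust horizon.
1912 − 118 = 1794 CE.

1794 CE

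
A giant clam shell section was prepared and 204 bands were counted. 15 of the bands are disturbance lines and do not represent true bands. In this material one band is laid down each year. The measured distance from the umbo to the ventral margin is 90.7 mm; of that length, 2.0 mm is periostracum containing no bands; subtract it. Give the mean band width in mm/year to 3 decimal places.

Correcting the raw count gives 204 − 15 = 189 true bands.
Removing the 2.0 mm offcut leaves 90.7 − 2.0 = 88.7 mm.
88.7 mm over 189 years gives 88.7 / 189 ≈ 0.469 mm/year.

0.469 mm/year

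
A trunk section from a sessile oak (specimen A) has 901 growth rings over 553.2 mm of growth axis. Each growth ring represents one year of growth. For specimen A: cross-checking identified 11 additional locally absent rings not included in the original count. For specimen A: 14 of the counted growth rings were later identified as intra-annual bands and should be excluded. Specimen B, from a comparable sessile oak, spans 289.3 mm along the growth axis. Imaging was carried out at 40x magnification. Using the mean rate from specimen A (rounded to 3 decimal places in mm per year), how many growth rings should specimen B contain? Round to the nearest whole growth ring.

470 growth rings

Specimen A: correcting the raw count gives 901 − 14 + 11 = 898 true growth rings.
A: Mean rate = 553.2 mm / 898 years ≈ 0.616 mm/yr.
Specimen B: 289.3 mm / 0.616 mm per year = 469.64 years ≈ 470 growth rings.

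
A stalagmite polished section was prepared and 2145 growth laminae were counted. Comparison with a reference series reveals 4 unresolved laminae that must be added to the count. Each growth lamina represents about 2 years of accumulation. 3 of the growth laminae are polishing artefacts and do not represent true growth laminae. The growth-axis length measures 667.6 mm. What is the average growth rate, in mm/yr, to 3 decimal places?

0.156 mm/yr

True growth lamina count = 2145 − 3 + 4 = 2146.
Multiplying by 2 years per growth lamina: 2146 × 2 = 4292 years.
667.6 mm over 4292 years gives 667.6 / 4292 ≈ 0.156 mm/yr.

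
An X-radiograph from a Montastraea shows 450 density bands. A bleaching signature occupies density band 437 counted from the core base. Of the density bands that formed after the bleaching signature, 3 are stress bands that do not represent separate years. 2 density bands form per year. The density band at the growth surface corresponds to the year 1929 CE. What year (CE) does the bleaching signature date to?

1924 CE

The bleaching signature sits at density band 437 from the core base, so 450 − 437 = 13 density bands formed after it.
Excluding 3 false density bands: 13 − 3 = 10.
10 density bands at 2 per year is 10 / 2 = 5 years.
Counting back 5 years from 1929 CE places the bleaching signature in 1929 − 5 = 1924 CE.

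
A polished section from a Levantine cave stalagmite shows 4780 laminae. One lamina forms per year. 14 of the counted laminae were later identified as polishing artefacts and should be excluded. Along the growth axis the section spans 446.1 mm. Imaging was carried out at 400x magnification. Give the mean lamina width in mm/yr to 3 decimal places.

0.094 mm/yr

True lamina count = 4780 − 14 = 4766.
Extension rate ≈ 446.1 / 4766 = 0.094 mm/yr.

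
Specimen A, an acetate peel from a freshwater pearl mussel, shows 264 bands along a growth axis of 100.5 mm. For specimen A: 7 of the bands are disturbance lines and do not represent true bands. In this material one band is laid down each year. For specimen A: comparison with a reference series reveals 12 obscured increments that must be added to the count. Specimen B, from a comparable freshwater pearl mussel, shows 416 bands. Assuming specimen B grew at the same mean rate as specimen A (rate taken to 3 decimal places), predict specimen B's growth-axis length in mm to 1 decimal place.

155.6 mm

Specimen A: true band count = 264 − 7 + 12 = 269.
A: 100.5 mm over 269 years gives 100.5 / 269 ≈ 0.374 mm per year.
For B, 0.374 mm/year × 416 years = 155.6 mm.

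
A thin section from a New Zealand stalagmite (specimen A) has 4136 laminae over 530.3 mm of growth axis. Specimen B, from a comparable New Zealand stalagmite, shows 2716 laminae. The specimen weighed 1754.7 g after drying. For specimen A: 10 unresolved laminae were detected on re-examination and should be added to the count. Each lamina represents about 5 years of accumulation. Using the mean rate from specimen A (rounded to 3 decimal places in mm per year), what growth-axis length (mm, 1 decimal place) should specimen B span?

Specimen A: true lamina count = 4136 + 10 = 4146.
Specimen A: multiplying by 5 years per lamina: 4146 × 5 = 20730 years.
A: Mean rate = 530.3 mm / 20730 years ≈ 0.026 mm/yr.
Specimen B: multiplying by 5 years per lamina: 2716 × 5 = 13580 years. For B, 0.026 mm/year × 13580 years = 353.1 mm.

353.1 mm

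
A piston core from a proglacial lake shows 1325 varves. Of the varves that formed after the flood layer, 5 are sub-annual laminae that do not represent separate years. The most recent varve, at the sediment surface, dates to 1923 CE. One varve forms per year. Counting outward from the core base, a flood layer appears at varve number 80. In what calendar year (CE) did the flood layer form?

683 CE

Between varve 80 and the sediment surface there are 1325 − 80 = 1245 varves.
1245 − 5 false = 1240 true varves after the flood layer.
1923 − 1240 = 683 CE.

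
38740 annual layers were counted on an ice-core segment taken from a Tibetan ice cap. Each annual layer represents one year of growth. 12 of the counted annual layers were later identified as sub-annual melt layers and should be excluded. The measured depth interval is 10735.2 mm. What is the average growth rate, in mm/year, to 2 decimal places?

0.28 mm/year

Adjusted count: 38740 − 12 = 38728 annual layers.
Extension rate ≈ 10735.2 / 38728 = 0.28 mm/year.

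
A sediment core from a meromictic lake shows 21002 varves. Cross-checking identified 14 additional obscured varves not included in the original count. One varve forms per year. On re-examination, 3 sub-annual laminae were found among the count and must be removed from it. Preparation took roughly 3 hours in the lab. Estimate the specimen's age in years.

After corrections the count is 21002 − 3 + 14 = 21013 varves.
At one varve per year, that is 21013 years.

21013 years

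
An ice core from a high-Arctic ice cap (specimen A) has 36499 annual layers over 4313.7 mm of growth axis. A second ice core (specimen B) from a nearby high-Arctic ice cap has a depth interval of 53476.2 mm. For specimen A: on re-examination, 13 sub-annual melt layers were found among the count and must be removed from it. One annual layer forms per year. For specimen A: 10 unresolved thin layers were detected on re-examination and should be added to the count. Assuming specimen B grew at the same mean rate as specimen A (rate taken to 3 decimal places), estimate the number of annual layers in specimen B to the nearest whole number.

453188 annual layers

Specimen A: adjusted count: 36499 − 13 + 10 = 36496 annual layers.
A: Extension rate ≈ 4313.7 / 36496 = 0.118 mm/yr.
Specimen B: 53476.2 mm / 0.118 mm per year = 453188.14 years ≈ 453188 annual layers.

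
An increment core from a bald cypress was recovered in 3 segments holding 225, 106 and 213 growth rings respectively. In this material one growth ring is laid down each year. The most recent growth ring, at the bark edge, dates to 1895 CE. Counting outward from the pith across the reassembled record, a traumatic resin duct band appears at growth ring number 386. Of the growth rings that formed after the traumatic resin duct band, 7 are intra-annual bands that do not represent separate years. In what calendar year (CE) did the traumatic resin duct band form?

Total growth rings = 225 + 106 + 213 = 544.
The traumatic resin duct band sits at growth ring 386 from the pith, so 544 − 386 = 158 growth rings formed after it.
158 − 7 false = 151 true growth rings after the traumatic resin duct band.
Counting back 151 years from 1895 CE places the traumatic resin duct band in 1895 − 151 = 1744 CE.

1744 CE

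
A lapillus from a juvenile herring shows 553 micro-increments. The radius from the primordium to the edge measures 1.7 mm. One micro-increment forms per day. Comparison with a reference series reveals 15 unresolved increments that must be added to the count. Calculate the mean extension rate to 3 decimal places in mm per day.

0.003 mm per day

After corrections the count is 553 + 15 = 568 micro-increments.
Extension rate ≈ 1.7 / 568 = 0.003 mm per day.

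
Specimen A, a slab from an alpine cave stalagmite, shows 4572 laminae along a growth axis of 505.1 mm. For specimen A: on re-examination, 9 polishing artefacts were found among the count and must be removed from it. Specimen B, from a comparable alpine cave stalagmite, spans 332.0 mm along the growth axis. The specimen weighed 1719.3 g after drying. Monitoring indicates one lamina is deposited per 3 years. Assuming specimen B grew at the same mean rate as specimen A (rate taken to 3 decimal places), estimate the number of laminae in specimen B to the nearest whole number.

Specimen A: true lamina count = 4572 − 9 = 4563.
Specimen A: 4563 laminae at 3 years each span 4563 × 3 = 13689 years.
A: Extension rate ≈ 505.1 / 13689 = 0.037 mm/yr.
B spans 332.0 / 0.037 = 8972.97 years; at 3 years per lamina that is 8972.97 / 3 ≈ 2991 laminae.

2991 laminae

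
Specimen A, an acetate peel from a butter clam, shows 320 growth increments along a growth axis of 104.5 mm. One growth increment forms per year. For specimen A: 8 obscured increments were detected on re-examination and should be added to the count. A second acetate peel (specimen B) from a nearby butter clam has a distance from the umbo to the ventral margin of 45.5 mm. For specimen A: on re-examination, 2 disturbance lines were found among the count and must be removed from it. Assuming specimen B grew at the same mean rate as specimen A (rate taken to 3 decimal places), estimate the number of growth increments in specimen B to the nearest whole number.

142 growth increments

Specimen A: after corrections the count is 320 − 2 + 8 = 326 growth increments.
A: Mean rate = 104.5 mm / 326 years ≈ 0.321 mm/yr.
Specimen B: 45.5 mm / 0.321 mm per year = 141.74 years ≈ 142 growth increments.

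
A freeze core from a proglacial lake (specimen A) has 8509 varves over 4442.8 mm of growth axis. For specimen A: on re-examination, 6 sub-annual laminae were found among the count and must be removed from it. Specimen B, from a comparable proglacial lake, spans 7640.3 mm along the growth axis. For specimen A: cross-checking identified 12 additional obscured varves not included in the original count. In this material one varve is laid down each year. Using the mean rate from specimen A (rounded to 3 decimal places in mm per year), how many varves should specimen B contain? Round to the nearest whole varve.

Specimen A: true varve count = 8509 − 6 + 12 = 8515.
A: Mean rate = 4442.8 mm / 8515 years ≈ 0.522 mm/yr.
Specimen B: 7640.3 mm / 0.522 mm per year = 14636.59 years ≈ 14637 varves.

14637 varves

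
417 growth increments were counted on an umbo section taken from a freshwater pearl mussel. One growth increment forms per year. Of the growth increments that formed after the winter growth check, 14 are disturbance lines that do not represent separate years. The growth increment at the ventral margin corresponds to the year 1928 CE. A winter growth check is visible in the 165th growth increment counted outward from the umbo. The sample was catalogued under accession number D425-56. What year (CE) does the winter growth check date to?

Between growth increment 165 and the ventral margin there are 417 − 165 = 252 growth increments.
Removing the 14 false growth increments leaves 252 − 14 = 238 true growth increments beyond the winter growth check.
Counting back 238 years from 1928 CE places the winter growth check in 1928 − 238 = 1690 CE.

1690 CE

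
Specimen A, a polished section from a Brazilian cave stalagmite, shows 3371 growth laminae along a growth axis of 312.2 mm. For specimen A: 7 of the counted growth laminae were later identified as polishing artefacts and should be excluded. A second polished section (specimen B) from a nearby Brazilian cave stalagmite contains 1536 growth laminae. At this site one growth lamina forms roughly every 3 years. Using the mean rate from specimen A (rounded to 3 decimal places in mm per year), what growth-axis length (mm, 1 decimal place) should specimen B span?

142.8 mm

Specimen A: adjusted count: 3371 − 7 = 3364 growth laminae.
Specimen A: multiplying by 3 years per growth lamina: 3364 × 3 = 10092 years.
A: Mean rate = 312.2 mm / 10092 years ≈ 0.031 mm per year.
Specimen B: multiplying by 3 years per growth lamina: 1536 × 3 = 4608 years. Length of B = 0.031 × 4608 = 142.8 mm.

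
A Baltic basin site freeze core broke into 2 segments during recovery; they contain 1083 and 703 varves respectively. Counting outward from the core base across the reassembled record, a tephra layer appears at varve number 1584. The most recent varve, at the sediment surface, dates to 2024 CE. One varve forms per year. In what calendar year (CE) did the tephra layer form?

Total varves = 1083 + 703 = 1786.
The tephra layer sits at varve 1584 from the core base, so 1786 − 1584 = 202 varves formed after it.
The varve at the sediment surface is 2024 CE, so the tephra layer dates to 2024 − 202 = 1822 CE.

1822 CE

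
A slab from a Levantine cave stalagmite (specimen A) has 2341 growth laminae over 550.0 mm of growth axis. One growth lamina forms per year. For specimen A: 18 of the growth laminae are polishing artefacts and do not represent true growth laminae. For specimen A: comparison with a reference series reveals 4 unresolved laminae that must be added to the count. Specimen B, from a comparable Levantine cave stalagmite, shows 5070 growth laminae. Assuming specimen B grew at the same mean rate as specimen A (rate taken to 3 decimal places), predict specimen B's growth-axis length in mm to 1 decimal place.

Specimen A: true growth lamina count = 2341 − 18 + 4 = 2327.
A: Mean rate = 550.0 mm / 2327 years ≈ 0.236 mm per year.
B's length ≈ 0.236 × 5070 = 1196.5 mm.

1196.5 mm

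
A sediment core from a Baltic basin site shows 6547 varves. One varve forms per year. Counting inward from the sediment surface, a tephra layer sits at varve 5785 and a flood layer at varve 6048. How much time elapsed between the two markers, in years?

263 years

Separation: 6048 − 5785 = 263 varves.
That is 263 years at one varve per year.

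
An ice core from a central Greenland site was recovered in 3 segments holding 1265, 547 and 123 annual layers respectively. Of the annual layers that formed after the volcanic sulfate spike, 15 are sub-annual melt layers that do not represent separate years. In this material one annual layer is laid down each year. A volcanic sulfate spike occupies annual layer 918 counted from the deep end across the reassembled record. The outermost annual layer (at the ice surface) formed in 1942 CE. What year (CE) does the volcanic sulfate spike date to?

Total annual layers = 1265 + 547 + 123 = 1935.
Between annual layer 918 and the ice surface there are 1935 − 918 = 1017 annual layers.
1017 − 15 false = 1002 true annual layers after the volcanic sulfate spike.
1942 − 1002 = 940 CE.

940 CE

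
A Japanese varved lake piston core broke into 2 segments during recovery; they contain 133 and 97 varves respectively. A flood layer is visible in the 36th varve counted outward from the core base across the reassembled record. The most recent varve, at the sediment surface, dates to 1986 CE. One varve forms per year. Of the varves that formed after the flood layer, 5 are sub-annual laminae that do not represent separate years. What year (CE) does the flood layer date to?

Total varves = 133 + 97 = 230.
Between varve 36 and the sediment surface there are 230 − 36 = 194 varves.
Excluding 5 false varves: 194 − 5 = 189.
Counting back 189 years from 1986 CE places the flood layer in 1986 − 189 = 1797 CE.

1797 CE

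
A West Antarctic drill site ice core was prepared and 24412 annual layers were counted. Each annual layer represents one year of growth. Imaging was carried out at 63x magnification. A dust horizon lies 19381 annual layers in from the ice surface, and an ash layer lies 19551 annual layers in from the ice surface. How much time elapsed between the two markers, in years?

170 yr

The two markers are separated by 19551 − 19381 = 170 annual layers.
At one annual layer per year, 170 years elapsed between them.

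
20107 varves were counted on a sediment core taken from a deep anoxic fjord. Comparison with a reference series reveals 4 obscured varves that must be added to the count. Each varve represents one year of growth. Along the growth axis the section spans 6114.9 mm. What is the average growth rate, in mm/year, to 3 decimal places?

0.304 mm/year

True varve count = 20107 + 4 = 20111.
Extension rate ≈ 6114.9 / 20111 = 0.304 mm/year.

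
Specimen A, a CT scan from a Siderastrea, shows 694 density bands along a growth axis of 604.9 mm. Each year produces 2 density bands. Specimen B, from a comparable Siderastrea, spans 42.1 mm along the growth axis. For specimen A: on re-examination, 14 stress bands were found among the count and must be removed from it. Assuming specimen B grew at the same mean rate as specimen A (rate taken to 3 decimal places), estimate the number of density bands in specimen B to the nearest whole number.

Specimen A: after corrections the count is 694 − 14 = 680 density bands.
Specimen A: 680 density bands at 2 per year is 680 / 2 = 340 years.
A: 604.9 mm over 340 years gives 604.9 / 340 ≈ 1.779 mm/year.
B spans 42.1 / 1.779 = 23.66 years; at 2 density bands per year that is 23.66 × 2 ≈ 47 density bands.

47 density bands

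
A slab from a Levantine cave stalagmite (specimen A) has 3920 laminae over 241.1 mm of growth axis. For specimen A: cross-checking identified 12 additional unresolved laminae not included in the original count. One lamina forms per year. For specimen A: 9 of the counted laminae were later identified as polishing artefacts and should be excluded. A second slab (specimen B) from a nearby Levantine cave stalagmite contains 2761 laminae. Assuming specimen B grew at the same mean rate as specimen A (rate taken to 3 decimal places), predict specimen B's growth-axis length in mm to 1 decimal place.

168.4 mm

Specimen A: after corrections the count is 3920 − 9 + 12 = 3923 laminae.
A: 241.1 mm over 3923 years gives 241.1 / 3923 ≈ 0.061 mm/yr.
B's length ≈ 0.061 × 2761 = 168.4 mm.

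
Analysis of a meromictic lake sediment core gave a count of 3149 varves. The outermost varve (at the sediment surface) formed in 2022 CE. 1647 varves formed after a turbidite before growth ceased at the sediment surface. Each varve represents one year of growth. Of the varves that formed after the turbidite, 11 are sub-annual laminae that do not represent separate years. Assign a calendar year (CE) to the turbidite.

386 CE

1647 varves formed after the turbidite.
1647 − 11 false = 1636 true varves after the turbidite.
Counting back 1636 years from 2022 CE places the turbidite in 2022 − 1636 = 386 CE.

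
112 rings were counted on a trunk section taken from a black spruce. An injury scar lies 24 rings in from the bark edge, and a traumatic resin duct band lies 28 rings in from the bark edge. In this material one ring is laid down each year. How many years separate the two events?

The two markers are separated by 28 − 24 = 4 rings.
At one ring per year, 4 years elapsed between them.

4 years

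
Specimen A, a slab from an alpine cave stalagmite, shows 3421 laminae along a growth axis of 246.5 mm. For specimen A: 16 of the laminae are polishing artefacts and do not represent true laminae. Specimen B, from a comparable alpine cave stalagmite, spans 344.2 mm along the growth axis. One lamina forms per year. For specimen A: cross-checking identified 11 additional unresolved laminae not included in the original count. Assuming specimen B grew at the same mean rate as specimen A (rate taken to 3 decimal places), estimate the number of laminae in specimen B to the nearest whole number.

4781 laminae

Specimen A: true lamina count = 3421 − 16 + 11 = 3416.
A: 246.5 mm over 3416 years gives 246.5 / 3416 ≈ 0.072 mm/year.
For B, 344.2 / 0.072 = 4780.56 years ≈ 4781 laminae.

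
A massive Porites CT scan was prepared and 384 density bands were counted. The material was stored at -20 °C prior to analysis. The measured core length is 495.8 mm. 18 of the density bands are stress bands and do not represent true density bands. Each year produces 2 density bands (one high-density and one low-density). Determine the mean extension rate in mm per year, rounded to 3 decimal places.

After corrections the count is 384 − 18 = 366 density bands.
366 density bands at 2 per year is 366 / 2 = 183 years.
495.8 mm over 183 years gives 495.8 / 183 ≈ 2.709 mm per year.

2.709 mm per year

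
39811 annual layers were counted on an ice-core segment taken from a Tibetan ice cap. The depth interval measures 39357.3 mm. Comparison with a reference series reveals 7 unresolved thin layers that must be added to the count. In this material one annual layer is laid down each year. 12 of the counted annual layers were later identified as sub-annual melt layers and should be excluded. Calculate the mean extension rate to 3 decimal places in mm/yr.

0.989 mm/yr

After corrections the count is 39811 − 12 + 7 = 39806 annual layers.
39357.3 mm over 39806 years gives 39357.3 / 39806 ≈ 0.989 mm/yr.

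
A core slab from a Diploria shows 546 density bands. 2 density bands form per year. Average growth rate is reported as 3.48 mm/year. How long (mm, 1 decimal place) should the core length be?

950.0 mm

With 2 density bands per year, 546 / 2 = 273 years.
Predicted length = 3.48 mm/year × 273 years = 950.0 mm.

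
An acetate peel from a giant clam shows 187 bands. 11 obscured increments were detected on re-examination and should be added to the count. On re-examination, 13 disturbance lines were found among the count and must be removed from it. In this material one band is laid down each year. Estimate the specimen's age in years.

185 years

True band count = 187 − 13 + 11 = 185.
At one band per year, that is 185 years.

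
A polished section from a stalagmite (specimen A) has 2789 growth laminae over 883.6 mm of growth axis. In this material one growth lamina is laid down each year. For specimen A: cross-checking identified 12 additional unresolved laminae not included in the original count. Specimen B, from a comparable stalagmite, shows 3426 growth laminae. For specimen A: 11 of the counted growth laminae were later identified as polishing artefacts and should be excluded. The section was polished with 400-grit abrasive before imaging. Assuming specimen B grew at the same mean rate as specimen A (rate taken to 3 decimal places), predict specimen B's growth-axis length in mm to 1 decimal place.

1086.0 mm

Specimen A: adjusted count: 2789 − 11 + 12 = 2790 growth laminae.
A: 883.6 mm over 2790 years gives 883.6 / 2790 ≈ 0.317 mm/year.
Length of B = 0.317 × 3426 = 1086.0 mm.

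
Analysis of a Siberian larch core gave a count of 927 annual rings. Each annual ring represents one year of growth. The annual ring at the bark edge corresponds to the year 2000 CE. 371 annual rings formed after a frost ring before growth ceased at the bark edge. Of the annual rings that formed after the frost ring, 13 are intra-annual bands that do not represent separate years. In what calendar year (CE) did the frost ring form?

1642 CE

371 annual rings formed after the frost ring.
Removing the 13 false annual rings leaves 371 − 13 = 358 true annual rings beyond the frost ring.
The annual ring at the bark edge is 2000 CE, so the frost ring dates to 2000 − 358 = 1642 CE.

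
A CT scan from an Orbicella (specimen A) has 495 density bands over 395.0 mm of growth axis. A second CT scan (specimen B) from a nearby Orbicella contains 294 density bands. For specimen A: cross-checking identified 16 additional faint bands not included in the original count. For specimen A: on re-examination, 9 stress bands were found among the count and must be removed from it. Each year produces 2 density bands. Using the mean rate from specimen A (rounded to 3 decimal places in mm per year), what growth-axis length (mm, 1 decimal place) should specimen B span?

Specimen A: true density band count = 495 − 9 + 16 = 502.
Specimen A: with 2 density bands per year, 502 / 2 = 251 years.
A: 395.0 mm over 251 years gives 395.0 / 251 ≈ 1.574 mm/year.
Specimen B: dividing by 2 density bands per year: 294 / 2 = 147 years. B's length ≈ 1.574 × 147 = 231.4 mm.

231.4 mm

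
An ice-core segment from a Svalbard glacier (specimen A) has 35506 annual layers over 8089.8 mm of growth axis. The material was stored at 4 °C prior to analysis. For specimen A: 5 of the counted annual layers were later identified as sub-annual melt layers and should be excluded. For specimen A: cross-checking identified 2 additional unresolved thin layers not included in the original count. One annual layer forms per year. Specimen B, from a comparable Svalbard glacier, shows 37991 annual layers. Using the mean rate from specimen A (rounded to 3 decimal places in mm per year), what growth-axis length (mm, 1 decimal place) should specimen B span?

8661.9 mm

Specimen A: after corrections the count is 35506 − 5 + 2 = 35503 annual layers.
A: Mean rate = 8089.8 mm / 35503 years ≈ 0.228 mm/year.
B's length ≈ 0.228 × 37991 = 8661.9 mm.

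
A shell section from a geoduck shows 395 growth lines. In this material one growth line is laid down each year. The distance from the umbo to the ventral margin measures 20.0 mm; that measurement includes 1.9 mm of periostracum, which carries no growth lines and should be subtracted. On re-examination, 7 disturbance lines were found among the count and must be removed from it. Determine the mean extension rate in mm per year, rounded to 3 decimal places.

Adjusted count: 395 − 7 = 388 growth lines.
Net length = 20.0 − 1.9 = 18.1 mm.
Mean rate = 18.1 mm / 388 years ≈ 0.047 mm per year.

0.047 mm per year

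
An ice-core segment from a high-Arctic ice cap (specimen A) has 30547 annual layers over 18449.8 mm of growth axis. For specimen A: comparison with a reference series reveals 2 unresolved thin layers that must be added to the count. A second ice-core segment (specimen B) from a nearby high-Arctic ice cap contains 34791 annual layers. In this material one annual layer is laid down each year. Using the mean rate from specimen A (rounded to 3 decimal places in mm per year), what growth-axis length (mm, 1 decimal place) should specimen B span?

Specimen A: after corrections the count is 30547 + 2 = 30549 annual layers.
A: Extension rate ≈ 18449.8 / 30549 = 0.604 mm/year.
For B, 0.604 mm/year × 34791 years = 21013.8 mm.

21013.8 mm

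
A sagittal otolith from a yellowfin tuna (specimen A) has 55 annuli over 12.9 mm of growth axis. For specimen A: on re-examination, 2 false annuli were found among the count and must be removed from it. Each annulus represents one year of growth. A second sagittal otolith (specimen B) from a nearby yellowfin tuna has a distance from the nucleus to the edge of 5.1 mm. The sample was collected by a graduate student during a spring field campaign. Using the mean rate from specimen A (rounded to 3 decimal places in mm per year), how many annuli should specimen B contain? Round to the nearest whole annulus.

Specimen A: correcting the raw count gives 55 − 2 = 53 true annuli.
A: Mean rate = 12.9 mm / 53 years ≈ 0.243 mm/yr.
For B, 5.1 / 0.243 = 20.99 years ≈ 21 annuli.

21 annuli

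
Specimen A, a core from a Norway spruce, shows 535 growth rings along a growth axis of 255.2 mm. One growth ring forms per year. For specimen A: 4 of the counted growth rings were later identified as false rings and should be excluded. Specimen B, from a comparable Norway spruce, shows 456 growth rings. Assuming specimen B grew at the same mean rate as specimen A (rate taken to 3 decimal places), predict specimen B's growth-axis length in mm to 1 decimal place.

219.3 mm

Specimen A: correcting the raw count gives 535 − 4 = 531 true growth rings.
A: Mean rate = 255.2 mm / 531 years ≈ 0.481 mm/year.
B's length ≈ 0.481 × 456 = 219.3 mm.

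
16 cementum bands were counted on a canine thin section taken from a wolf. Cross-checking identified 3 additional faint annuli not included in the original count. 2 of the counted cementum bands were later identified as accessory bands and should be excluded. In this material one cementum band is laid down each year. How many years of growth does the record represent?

17 yr

Correcting the raw count gives 16 − 2 + 3 = 17 true cementum bands.
One cementum band per year makes the duration 17 years.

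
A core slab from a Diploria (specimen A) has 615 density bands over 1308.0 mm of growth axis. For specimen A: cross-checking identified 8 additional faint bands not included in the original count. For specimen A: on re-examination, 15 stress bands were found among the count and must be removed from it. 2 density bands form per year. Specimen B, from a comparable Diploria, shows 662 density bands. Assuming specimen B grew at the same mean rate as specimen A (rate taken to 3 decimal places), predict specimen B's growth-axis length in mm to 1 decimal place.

1424.3 mm

Specimen A: correcting the raw count gives 615 − 15 + 8 = 608 true density bands.
Specimen A: dividing by 2 density bands per year: 608 / 2 = 304 years.
A: 1308.0 mm over 304 years gives 1308.0 / 304 ≈ 4.303 mm per year.
Specimen B: dividing by 2 density bands per year: 662 / 2 = 331 years. For B, 4.303 mm/year × 331 years = 1424.3 mm.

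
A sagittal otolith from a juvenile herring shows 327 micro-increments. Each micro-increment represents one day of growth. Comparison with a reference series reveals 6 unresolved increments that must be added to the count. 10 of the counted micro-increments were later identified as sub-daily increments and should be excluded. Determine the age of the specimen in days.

Adjusted count: 327 − 10 + 6 = 323 micro-increments.
One micro-increment per day makes the duration 323 days.

323 days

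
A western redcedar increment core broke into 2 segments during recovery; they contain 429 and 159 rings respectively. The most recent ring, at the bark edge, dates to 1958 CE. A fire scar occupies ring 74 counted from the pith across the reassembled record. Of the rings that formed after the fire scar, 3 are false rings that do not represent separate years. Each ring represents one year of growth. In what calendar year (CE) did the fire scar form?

Total rings = 429 + 159 = 588.
The fire scar sits at ring 74 from the pith, so 588 − 74 = 514 rings formed after it.
Excluding 3 false rings: 514 − 3 = 511.
The ring at the bark edge is 1958 CE, so the fire scar dates to 1958 − 511 = 1447 CE.

1447 CE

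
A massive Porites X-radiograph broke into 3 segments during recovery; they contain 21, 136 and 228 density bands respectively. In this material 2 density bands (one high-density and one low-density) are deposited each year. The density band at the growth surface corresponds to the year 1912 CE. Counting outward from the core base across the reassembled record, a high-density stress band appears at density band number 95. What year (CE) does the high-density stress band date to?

1767 CE

Total density bands = 21 + 136 + 228 = 385.
The high-density stress band sits at density band 95 from the core base, so 385 − 95 = 290 density bands formed after it.
With 2 density bands per year, 290 / 2 = 145 years.
The density band at the growth surface is 1912 CE, so the high-density stress band dates to 1912 − 145 = 1767 CE.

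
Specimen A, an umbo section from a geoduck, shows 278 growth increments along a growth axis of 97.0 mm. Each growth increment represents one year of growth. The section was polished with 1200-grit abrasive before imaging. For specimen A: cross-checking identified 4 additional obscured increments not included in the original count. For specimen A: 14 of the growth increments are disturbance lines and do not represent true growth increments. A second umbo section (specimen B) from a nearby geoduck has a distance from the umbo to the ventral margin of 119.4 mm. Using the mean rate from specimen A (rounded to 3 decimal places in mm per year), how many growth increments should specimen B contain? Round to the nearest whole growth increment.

Specimen A: true growth increment count = 278 − 14 + 4 = 268.
A: 97.0 mm over 268 years gives 97.0 / 268 ≈ 0.362 mm per year.
For B, 119.4 / 0.362 = 329.83 years ≈ 330 growth increments.

330 growth increments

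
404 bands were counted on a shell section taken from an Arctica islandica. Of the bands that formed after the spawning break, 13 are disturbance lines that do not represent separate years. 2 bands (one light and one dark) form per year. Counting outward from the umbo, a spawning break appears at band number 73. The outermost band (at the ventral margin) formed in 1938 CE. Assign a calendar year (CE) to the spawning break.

1779 CE

404 − 73 = 331 bands lie beyond the spawning break toward the ventral margin.
331 − 13 false = 318 true bands after the spawning break.
318 bands at 2 per year is 318 / 2 = 159 years.
Counting back 159 years from 1938 CE places the spawning break in 1938 − 159 = 1779 CE.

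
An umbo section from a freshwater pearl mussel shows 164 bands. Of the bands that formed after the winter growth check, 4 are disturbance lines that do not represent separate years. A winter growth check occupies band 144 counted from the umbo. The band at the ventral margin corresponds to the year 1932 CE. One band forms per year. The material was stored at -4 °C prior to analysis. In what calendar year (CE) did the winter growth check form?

Between band 144 and the ventral margin there are 164 − 144 = 20 bands.
Removing the 4 false bands leaves 20 − 4 = 16 true bands beyond the winter growth check.
Counting back 16 years from 1932 CE places the winter growth check in 1932 − 16 = 1916 CE.

1916 CE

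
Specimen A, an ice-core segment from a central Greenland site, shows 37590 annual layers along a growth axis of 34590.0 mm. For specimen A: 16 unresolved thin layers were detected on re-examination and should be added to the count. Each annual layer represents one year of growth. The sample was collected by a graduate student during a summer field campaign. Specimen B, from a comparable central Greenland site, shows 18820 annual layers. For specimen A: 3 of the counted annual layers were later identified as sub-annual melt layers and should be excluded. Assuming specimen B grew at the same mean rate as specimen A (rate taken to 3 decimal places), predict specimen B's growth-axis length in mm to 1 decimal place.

Specimen A: true annual layer count = 37590 − 3 + 16 = 37603.
A: Extension rate ≈ 34590.0 / 37603 = 0.920 mm per year.
For B, 0.920 mm/year × 18820 years = 17314.4 mm.

17314.4 mm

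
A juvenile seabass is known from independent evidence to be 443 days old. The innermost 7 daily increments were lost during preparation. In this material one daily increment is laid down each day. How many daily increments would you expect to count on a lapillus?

436 daily increments

One daily increment per day gives 443 daily increments over 443 days.
Subtracting the 7 daily increments not captured gives 443 − 7 = 436 daily increments in the record.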